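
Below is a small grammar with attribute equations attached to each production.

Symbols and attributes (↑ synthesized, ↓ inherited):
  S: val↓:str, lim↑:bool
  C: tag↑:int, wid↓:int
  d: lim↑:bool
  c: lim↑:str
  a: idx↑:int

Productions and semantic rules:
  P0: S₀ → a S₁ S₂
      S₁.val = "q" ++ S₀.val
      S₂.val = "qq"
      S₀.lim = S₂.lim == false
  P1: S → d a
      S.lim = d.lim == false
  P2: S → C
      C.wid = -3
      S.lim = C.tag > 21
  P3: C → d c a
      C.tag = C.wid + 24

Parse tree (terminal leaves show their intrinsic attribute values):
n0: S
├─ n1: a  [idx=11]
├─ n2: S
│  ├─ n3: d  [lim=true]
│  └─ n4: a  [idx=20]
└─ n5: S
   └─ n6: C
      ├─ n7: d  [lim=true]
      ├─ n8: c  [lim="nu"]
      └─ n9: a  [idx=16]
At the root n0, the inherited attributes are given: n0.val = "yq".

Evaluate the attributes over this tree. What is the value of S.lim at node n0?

true

1. n0.val = "yq"  [given at root]
2. n1.idx = 11  [terminal]
3. n2.val = "qyq"  ["q" ++ S₀.val]
4. n3.lim = true  [terminal]
5. n4.idx = 20  [terminal]
6. n2.lim = false  [d.lim == false]
7. n5.val = "qq"  ["qq"]
8. n6.wid = -3  [-3]
9. n7.lim = true  [terminal]
10. n8.lim = "nu"  [terminal]
11. n9.idx = 16  [terminal]
12. n6.tag = 21  [C.wid + 24]
13. n5.lim = false  [C.tag > 21]
14. n0.lim = true  [S₂.lim == false]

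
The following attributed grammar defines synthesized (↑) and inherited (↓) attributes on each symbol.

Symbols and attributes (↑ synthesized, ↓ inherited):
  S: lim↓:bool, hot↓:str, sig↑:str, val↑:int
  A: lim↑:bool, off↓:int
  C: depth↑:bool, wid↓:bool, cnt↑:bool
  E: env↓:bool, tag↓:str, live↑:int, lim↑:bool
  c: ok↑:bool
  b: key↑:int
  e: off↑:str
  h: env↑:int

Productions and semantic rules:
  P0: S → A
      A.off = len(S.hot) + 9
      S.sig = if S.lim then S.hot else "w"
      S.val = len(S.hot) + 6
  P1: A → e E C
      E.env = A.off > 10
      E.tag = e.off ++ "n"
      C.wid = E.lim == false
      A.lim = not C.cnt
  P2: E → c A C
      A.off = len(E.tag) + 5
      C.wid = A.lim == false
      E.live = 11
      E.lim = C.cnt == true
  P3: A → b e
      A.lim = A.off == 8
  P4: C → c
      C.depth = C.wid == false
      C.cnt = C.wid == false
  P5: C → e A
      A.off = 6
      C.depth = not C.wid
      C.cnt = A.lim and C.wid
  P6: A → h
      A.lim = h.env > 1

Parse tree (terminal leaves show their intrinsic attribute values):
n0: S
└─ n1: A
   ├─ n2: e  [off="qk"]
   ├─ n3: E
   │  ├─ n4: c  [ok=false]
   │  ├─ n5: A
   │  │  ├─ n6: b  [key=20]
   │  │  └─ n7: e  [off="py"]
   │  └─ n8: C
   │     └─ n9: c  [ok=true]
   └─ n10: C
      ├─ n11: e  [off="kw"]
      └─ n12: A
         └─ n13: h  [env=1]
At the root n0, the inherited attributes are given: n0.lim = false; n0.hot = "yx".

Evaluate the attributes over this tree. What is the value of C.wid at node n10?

false

1. n0.lim = false  [given at root]
2. n0.hot = "yx"  [given at root]
3. n1.off = 11  [len(S.hot) + 9]
4. n2.off = "qk"  [terminal]
5. n3.env = true  [A.off > 10]
6. n3.tag = "qkn"  [e.off ++ "n"]
7. n4.ok = false  [terminal]
8. n5.off = 8  [len(E.tag) + 5]
9. n6.key = 20  [terminal]
10. n7.off = "py"  [terminal]
11. n5.lim = true  [A.off == 8]
12. n8.wid = false  [A.lim == false]
13. n9.ok = true  [terminal]
14. n8.depth = true  [C.wid == false]
15. n8.cnt = true  [C.wid == false]
16. n3.live = 11  [11]
17. n3.lim = true  [C.cnt == true]
18. n10.wid = false  [E.lim == false]
19. n11.off = "kw"  [terminal]
20. n12.off = 6  [6]
21. n13.env = 1  [terminal]
22. n12.lim = false  [h.env > 1]
23. n10.depth = true  [not C.wid]
24. n10.cnt = false  [A.lim and C.wid]
25. n1.lim = true  [not C.cnt]
26. n0.sig = "w"  [if S.lim then S.hot else "w"]
27. n0.val = 8  [len(S.hot) + 6]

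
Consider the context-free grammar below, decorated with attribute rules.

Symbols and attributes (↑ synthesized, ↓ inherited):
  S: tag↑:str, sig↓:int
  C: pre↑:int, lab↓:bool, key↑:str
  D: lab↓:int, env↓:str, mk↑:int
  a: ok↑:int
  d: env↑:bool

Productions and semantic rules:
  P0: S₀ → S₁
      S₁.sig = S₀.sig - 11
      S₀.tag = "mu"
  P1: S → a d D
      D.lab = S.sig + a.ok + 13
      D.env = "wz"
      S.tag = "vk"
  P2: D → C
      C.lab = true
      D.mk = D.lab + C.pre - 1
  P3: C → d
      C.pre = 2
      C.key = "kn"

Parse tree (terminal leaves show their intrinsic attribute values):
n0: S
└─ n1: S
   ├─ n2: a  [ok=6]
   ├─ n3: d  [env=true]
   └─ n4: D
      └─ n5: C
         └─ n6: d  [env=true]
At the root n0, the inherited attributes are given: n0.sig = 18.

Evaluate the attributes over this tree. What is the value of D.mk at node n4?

1. n0.sig = 18  [given at root]
2. n1.sig = 7  [S₀.sig - 11]
3. n2.ok = 6  [terminal]
4. n3.env = true  [terminal]
5. n4.lab = 26  [S.sig + a.ok + 13]
6. n4.env = "wz"  ["wz"]
7. n5.lab = true  [true]
8. n6.env = true  [terminal]
9. n5.pre = 2  [2]
10. n5.key = "kn"  ["kn"]
11. n4.mk = 27  [D.lab + C.pre - 1]
12. n1.tag = "vk"  ["vk"]
13. n0.tag = "mu"  ["mu"]

27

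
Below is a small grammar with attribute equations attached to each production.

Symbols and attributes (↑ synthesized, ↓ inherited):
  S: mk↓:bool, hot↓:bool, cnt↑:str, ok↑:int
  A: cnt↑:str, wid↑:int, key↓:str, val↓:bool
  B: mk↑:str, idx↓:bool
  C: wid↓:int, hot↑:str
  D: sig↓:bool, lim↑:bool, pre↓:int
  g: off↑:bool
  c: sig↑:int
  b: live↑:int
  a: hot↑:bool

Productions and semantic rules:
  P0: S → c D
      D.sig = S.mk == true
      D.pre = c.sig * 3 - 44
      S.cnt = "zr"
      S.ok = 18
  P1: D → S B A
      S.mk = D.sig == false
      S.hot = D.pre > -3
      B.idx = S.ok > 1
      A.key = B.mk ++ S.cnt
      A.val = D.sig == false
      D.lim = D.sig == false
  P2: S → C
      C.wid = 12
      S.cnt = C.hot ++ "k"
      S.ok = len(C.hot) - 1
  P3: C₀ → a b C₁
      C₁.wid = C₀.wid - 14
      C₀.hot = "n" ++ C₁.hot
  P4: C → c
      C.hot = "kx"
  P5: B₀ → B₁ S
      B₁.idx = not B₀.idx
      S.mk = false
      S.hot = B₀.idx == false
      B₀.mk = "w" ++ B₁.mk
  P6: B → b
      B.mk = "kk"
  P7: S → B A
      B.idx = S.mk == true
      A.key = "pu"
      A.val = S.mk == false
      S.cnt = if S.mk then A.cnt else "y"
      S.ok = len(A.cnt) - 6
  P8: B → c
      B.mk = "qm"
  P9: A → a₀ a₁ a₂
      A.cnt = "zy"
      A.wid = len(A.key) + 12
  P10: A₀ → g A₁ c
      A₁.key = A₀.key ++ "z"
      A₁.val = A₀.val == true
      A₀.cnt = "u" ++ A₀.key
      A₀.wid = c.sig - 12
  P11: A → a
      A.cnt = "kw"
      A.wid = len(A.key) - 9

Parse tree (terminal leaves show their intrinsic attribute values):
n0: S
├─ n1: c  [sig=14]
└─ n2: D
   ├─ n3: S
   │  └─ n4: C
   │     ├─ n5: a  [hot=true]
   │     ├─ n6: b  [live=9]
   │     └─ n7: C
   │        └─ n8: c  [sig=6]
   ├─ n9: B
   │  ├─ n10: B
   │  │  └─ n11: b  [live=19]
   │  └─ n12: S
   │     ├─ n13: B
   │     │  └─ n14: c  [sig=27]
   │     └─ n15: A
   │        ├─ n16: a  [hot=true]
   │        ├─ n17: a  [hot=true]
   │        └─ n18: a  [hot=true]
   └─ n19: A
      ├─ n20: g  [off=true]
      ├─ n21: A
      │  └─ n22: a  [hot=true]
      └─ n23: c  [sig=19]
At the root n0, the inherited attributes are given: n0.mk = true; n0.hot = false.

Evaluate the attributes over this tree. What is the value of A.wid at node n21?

-1

1. n0.mk = true  [given at root]
2. n0.hot = false  [given at root]
3. n1.sig = 14  [terminal]
4. n2.sig = true  [S.mk == true]
5. n2.pre = -2  [c.sig * 3 - 44]
6. n3.mk = false  [D.sig == false]
7. n3.hot = true  [D.pre > -3]
8. n4.wid = 12  [12]
9. n5.hot = true  [terminal]
10. n6.live = 9  [terminal]
11. n7.wid = -2  [C₀.wid - 14]
12. n8.sig = 6  [terminal]
13. n7.hot = "kx"  ["kx"]
14. n4.hot = "nkx"  ["n" ++ C₁.hot]
15. n3.cnt = "nkxk"  [C.hot ++ "k"]
16. n3.ok = 2  [len(C.hot) - 1]
17. n9.idx = true  [S.ok > 1]
18. n10.idx = false  [not B₀.idx]
19. n11.live = 19  [terminal]
20. n10.mk = "kk"  ["kk"]
21. n12.mk = false  [false]
22. n12.hot = false  [B₀.idx == false]
23. n13.idx = false  [S.mk == true]
24. n14.sig = 27  [terminal]
25. n13.mk = "qm"  ["qm"]
26. n15.key = "pu"  ["pu"]
27. n15.val = true  [S.mk == false]
28. n16.hot = true  [terminal]
29. n17.hot = true  [terminal]
30. n18.hot = true  [terminal]
31. n15.cnt = "zy"  ["zy"]
32. n15.wid = 14  [len(A.key) + 12]
33. n12.cnt = "y"  [if S.mk then A.cnt else "y"]
34. n12.ok = -4  [len(A.cnt) - 6]
35. n9.mk = "wkk"  ["w" ++ B₁.mk]
36. n19.key = "wkknkxk"  [B.mk ++ S.cnt]
37. n19.val = false  [D.sig == false]
38. n20.off = true  [terminal]
39. n21.key = "wkknkxkz"  [A₀.key ++ "z"]
40. n21.val = false  [A₀.val == true]
41. n22.hot = true  [terminal]
42. n21.cnt = "kw"  ["kw"]
43. n21.wid = -1  [len(A.key) - 9]
44. n23.sig = 19  [terminal]
45. n19.cnt = "uwkknkxk"  ["u" ++ A₀.key]
46. n19.wid = 7  [c.sig - 12]
47. n2.lim = false  [D.sig == false]
48. n0.cnt = "zr"  ["zr"]
49. n0.ok = 18  [18]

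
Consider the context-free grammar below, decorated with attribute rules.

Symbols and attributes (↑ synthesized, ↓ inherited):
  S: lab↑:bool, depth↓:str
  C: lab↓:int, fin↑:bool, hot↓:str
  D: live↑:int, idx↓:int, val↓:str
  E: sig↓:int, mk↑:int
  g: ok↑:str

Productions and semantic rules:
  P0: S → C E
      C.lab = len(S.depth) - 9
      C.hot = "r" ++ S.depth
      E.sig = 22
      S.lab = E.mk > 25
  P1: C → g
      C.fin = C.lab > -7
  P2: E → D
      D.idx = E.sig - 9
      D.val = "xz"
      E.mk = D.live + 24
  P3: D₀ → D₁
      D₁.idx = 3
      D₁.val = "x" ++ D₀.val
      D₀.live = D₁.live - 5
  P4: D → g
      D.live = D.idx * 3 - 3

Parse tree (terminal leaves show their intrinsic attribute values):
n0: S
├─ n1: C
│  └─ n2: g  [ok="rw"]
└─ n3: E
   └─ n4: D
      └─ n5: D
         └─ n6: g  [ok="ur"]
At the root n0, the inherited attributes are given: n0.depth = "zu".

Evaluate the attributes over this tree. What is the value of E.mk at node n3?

1. n0.depth = "zu"  [given at root]
2. n1.lab = -7  [len(S.depth) - 9]
3. n1.hot = "rzu"  ["r" ++ S.depth]
4. n2.ok = "rw"  [terminal]
5. n1.fin = false  [C.lab > -7]
6. n3.sig = 22  [22]
7. n4.idx = 13  [E.sig - 9]
8. n4.val = "xz"  ["xz"]
9. n5.idx = 3  [3]
10. n5.val = "xxz"  ["x" ++ D₀.val]
11. n6.ok = "ur"  [terminal]
12. n5.live = 6  [D.idx * 3 - 3]
13. n4.live = 1  [D₁.live - 5]
14. n3.mk = 25  [D.live + 24]
15. n0.lab = false  [E.mk > 25]

25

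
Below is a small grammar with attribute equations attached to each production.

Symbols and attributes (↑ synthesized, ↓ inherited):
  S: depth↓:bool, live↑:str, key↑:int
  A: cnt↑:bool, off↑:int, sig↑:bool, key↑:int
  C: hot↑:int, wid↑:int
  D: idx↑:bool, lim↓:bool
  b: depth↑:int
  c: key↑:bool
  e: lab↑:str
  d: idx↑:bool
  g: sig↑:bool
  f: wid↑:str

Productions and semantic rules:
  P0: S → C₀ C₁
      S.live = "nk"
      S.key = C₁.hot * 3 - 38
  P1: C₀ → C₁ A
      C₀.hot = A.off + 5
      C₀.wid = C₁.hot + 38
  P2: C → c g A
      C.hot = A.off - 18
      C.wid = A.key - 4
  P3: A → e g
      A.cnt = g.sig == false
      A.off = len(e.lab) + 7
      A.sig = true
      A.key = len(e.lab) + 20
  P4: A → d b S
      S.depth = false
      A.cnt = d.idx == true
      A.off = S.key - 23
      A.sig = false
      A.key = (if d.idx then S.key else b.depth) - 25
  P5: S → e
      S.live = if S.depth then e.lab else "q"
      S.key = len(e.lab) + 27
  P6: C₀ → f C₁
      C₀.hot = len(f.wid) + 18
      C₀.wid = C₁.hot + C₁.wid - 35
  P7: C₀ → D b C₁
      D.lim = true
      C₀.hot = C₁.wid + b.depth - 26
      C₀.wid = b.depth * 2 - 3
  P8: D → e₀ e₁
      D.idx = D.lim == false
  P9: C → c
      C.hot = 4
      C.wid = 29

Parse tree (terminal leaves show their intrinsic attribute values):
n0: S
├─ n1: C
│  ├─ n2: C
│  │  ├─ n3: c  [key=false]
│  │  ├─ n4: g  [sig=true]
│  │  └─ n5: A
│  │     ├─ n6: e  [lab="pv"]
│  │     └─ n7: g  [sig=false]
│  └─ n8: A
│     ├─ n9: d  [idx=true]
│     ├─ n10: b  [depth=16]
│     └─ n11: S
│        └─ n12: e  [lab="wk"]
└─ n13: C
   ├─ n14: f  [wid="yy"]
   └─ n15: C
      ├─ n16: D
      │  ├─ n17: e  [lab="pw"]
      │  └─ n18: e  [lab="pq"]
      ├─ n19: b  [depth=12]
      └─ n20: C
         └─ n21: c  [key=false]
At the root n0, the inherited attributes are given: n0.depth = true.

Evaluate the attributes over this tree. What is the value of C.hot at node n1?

11

1. n0.depth = true  [given at root]
2. n3.key = false  [terminal]
3. n4.sig = true  [terminal]
4. n6.lab = "pv"  [terminal]
5. n7.sig = false  [terminal]
6. n5.cnt = true  [g.sig == false]
7. n5.off = 9  [len(e.lab) + 7]
8. n5.sig = true  [true]
9. n5.key = 22  [len(e.lab) + 20]
10. n2.hot = -9  [A.off - 18]
11. n2.wid = 18  [A.key - 4]
12. n9.idx = true  [terminal]
13. n10.depth = 16  [terminal]
14. n11.depth = false  [false]
15. n12.lab = "wk"  [terminal]
16. n11.live = "q"  [if S.depth then e.lab else "q"]
17. n11.key = 29  [len(e.lab) + 27]
18. n8.cnt = true  [d.idx == true]
19. n8.off = 6  [S.key - 23]
20. n8.sig = false  [false]
21. n8.key = 4  [(if d.idx then S.key else b.depth) - 25]
22. n1.hot = 11  [A.off + 5]
23. n1.wid = 29  [C₁.hot + 38]
24. n14.wid = "yy"  [terminal]
25. n16.lim = true  [true]
26. n17.lab = "pw"  [terminal]
27. n18.lab = "pq"  [terminal]
28. n16.idx = false  [D.lim == false]
29. n19.depth = 12  [terminal]
30. n21.key = false  [terminal]
31. n20.hot = 4  [4]
32. n20.wid = 29  [29]
33. n15.hot = 15  [C₁.wid + b.depth - 26]
34. n15.wid = 21  [b.depth * 2 - 3]
35. n13.hot = 20  [len(f.wid) + 18]
36. n13.wid = 1  [C₁.hot + C₁.wid - 35]
37. n0.live = "nk"  ["nk"]
38. n0.key = 22  [C₁.hot * 3 - 38]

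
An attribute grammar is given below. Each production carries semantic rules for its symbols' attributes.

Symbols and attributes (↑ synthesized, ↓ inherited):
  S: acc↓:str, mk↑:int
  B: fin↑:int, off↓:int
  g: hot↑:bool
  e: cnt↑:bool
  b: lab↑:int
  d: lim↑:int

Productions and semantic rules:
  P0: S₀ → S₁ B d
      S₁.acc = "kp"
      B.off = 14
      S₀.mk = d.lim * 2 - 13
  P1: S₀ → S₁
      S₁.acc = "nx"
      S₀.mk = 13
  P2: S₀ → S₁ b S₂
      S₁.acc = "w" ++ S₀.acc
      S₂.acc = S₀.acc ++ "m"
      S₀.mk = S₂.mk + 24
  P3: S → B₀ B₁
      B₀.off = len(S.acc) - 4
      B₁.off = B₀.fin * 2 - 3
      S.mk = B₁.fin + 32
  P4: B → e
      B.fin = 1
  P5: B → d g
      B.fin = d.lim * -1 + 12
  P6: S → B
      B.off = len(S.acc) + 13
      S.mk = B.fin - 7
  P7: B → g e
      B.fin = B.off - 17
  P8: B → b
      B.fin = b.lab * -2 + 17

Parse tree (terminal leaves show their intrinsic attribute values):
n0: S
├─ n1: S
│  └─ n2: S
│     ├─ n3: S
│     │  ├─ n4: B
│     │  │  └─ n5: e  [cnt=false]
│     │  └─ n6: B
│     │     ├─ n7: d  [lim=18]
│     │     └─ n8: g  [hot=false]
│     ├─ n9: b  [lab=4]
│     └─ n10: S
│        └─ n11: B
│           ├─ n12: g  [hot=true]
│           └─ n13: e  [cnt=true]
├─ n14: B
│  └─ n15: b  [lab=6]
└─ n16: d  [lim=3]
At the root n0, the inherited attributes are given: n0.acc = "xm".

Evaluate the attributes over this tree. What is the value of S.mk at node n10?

-8

1. n0.acc = "xm"  [given at root]
2. n1.acc = "kp"  ["kp"]
3. n2.acc = "nx"  ["nx"]
4. n3.acc = "wnx"  ["w" ++ S₀.acc]
5. n4.off = -1  [len(S.acc) - 4]
6. n5.cnt = false  [terminal]
7. n4.fin = 1  [1]
8. n6.off = -1  [B₀.fin * 2 - 3]
9. n7.lim = 18  [terminal]
10. n8.hot = false  [terminal]
11. n6.fin = -6  [d.lim * -1 + 12]
12. n3.mk = 26  [B₁.fin + 32]
13. n9.lab = 4  [terminal]
14. n10.acc = "nxm"  [S₀.acc ++ "m"]
15. n11.off = 16  [len(S.acc) + 13]
16. n12.hot = true  [terminal]
17. n13.cnt = true  [terminal]
18. n11.fin = -1  [B.off - 17]
19. n10.mk = -8  [B.fin - 7]
20. n2.mk = 16  [S₂.mk + 24]
21. n1.mk = 13  [13]
22. n14.off = 14  [14]
23. n15.lab = 6  [terminal]
24. n14.fin = 5  [b.lab * -2 + 17]
25. n16.lim = 3  [terminal]
26. n0.mk = -7  [d.lim * 2 - 13]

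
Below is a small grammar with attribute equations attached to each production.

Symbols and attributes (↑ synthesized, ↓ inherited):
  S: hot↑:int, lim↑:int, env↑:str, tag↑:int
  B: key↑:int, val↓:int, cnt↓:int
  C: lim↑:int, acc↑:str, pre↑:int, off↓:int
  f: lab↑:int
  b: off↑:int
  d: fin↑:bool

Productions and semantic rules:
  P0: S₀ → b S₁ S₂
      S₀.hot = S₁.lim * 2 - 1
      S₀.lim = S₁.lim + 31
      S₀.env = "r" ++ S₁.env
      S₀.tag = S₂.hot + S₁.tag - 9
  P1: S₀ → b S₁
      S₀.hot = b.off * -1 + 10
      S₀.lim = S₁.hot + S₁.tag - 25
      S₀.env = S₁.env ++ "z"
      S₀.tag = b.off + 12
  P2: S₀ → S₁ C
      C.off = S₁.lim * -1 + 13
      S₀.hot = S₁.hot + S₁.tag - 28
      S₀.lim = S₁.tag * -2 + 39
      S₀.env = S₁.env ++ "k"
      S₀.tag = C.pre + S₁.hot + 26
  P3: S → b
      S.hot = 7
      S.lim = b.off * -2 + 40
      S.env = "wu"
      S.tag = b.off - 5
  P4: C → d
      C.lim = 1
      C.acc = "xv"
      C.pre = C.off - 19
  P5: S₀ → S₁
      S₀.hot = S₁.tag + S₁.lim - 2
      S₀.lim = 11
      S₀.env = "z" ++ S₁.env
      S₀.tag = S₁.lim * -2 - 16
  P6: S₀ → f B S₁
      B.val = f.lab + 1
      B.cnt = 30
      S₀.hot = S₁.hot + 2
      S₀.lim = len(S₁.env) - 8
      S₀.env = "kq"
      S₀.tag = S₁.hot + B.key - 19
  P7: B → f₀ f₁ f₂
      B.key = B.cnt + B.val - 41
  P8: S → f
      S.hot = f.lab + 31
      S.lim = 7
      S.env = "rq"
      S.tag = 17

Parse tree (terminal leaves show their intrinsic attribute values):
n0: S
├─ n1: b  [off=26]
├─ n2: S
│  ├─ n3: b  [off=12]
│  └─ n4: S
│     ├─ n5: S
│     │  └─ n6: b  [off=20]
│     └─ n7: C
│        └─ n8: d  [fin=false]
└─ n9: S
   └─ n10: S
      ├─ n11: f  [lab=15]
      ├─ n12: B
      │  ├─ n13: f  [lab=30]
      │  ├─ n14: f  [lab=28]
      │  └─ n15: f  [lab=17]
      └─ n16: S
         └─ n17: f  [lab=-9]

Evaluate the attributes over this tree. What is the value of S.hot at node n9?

0

1. n1.off = 26  [terminal]
2. n3.off = 12  [terminal]
3. n6.off = 20  [terminal]
4. n5.hot = 7  [7]
5. n5.lim = 0  [b.off * -2 + 40]
6. n5.env = "wu"  ["wu"]
7. n5.tag = 15  [b.off - 5]
8. n7.off = 13  [S₁.lim * -1 + 13]
9. n8.fin = false  [terminal]
10. n7.lim = 1  [1]
11. n7.acc = "xv"  ["xv"]
12. n7.pre = -6  [C.off - 19]
13. n4.hot = -6  [S₁.hot + S₁.tag - 28]
14. n4.lim = 9  [S₁.tag * -2 + 39]
15. n4.env = "wuk"  [S₁.env ++ "k"]
16. n4.tag = 27  [C.pre + S₁.hot + 26]
17. n2.hot = -2  [b.off * -1 + 10]
18. n2.lim = -4  [S₁.hot + S₁.tag - 25]
19. n2.env = "wukz"  [S₁.env ++ "z"]
20. n2.tag = 24  [b.off + 12]
21. n11.lab = 15  [terminal]
22. n12.val = 16  [f.lab + 1]
23. n12.cnt = 30  [30]
24. n13.lab = 30  [terminal]
25. n14.lab = 28  [terminal]
26. n15.lab = 17  [terminal]
27. n12.key = 5  [B.cnt + B.val - 41]
28. n17.lab = -9  [terminal]
29. n16.hot = 22  [f.lab + 31]
30. n16.lim = 7  [7]
31. n16.env = "rq"  ["rq"]
32. n16.tag = 17  [17]
33. n10.hot = 24  [S₁.hot + 2]
34. n10.lim = -6  [len(S₁.env) - 8]
35. n10.env = "kq"  ["kq"]
36. n10.tag = 8  [S₁.hot + B.key - 19]
37. n9.hot = 0  [S₁.tag + S₁.lim - 2]
38. n9.lim = 11  [11]
39. n9.env = "zkq"  ["z" ++ S₁.env]
40. n9.tag = -4  [S₁.lim * -2 - 16]
41. n0.hot = -9  [S₁.lim * 2 - 1]
42. n0.lim = 27  [S₁.lim + 31]
43. n0.env = "rwukz"  ["r" ++ S₁.env]
44. n0.tag = 15  [S₂.hot + S₁.tag - 9]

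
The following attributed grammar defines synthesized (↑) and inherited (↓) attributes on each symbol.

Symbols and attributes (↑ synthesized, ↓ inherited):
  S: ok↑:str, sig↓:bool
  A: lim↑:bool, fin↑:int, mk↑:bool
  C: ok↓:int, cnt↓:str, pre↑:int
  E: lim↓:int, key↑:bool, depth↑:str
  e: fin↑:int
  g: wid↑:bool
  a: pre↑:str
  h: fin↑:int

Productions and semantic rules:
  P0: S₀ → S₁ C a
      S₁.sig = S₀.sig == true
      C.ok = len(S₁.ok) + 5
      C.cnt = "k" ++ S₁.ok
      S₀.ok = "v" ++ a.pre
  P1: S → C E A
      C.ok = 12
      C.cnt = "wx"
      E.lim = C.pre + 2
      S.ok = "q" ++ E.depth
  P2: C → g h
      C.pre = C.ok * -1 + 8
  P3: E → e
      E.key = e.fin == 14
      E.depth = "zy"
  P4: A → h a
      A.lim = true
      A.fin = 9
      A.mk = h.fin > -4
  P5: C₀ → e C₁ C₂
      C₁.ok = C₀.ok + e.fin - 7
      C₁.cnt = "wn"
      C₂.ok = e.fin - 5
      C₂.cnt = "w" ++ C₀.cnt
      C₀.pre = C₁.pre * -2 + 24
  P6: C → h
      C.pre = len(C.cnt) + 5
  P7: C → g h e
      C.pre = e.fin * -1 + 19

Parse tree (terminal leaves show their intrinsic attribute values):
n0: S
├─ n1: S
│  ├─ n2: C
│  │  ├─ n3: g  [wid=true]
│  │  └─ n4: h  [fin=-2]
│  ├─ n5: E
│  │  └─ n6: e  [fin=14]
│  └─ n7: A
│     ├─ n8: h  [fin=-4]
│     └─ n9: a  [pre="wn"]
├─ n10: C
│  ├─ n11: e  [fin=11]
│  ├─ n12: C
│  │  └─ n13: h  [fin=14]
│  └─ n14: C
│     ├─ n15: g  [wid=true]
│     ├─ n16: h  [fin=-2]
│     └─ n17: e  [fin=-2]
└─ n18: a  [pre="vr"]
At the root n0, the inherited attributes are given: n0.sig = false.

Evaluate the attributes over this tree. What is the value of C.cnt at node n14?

1. n0.sig = false  [given at root]
2. n1.sig = false  [S₀.sig == true]
3. n2.ok = 12  [12]
4. n2.cnt = "wx"  ["wx"]
5. n3.wid = true  [terminal]
6. n4.fin = -2  [terminal]
7. n2.pre = -4  [C.ok * -1 + 8]
8. n5.lim = -2  [C.pre + 2]
9. n6.fin = 14  [terminal]
10. n5.key = true  [e.fin == 14]
11. n5.depth = "zy"  ["zy"]
12. n8.fin = -4  [terminal]
13. n9.pre = "wn"  [terminal]
14. n7.lim = true  [true]
15. n7.fin = 9  [9]
16. n7.mk = false  [h.fin > -4]
17. n1.ok = "qzy"  ["q" ++ E.depth]
18. n10.ok = 8  [len(S₁.ok) + 5]
19. n10.cnt = "kqzy"  ["k" ++ S₁.ok]
20. n11.fin = 11  [terminal]
21. n12.ok = 12  [C₀.ok + e.fin - 7]
22. n12.cnt = "wn"  ["wn"]
23. n13.fin = 14  [terminal]
24. n12.pre = 7  [len(C.cnt) + 5]
25. n14.ok = 6  [e.fin - 5]
26. n14.cnt = "wkqzy"  ["w" ++ C₀.cnt]
27. n15.wid = true  [terminal]
28. n16.fin = -2  [terminal]
29. n17.fin = -2  [terminal]
30. n14.pre = 21  [e.fin * -1 + 19]
31. n10.pre = 10  [C₁.pre * -2 + 24]
32. n18.pre = "vr"  [terminal]
33. n0.ok = "vvr"  ["v" ++ a.pre]

"wkqzy"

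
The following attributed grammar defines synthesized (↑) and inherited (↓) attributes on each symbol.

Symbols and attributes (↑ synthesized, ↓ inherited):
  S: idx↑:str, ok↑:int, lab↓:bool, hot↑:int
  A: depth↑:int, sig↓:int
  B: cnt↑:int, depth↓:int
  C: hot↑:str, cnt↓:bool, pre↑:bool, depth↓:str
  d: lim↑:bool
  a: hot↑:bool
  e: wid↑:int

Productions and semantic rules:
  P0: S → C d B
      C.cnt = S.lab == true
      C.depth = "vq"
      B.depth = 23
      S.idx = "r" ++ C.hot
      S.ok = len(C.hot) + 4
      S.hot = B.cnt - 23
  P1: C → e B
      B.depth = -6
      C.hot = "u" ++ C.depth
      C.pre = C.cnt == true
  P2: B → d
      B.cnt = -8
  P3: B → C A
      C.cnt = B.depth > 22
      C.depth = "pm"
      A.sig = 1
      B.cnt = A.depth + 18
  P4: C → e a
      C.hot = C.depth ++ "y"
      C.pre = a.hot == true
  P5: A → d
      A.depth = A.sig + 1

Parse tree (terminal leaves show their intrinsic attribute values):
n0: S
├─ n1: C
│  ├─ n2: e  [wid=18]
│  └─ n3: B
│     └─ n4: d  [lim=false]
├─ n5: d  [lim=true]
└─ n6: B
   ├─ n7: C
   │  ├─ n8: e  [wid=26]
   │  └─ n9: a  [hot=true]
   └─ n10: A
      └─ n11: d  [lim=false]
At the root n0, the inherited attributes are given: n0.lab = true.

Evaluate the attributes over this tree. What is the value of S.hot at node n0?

-3

1. n0.lab = true  [given at root]
2. n1.cnt = true  [S.lab == true]
3. n1.depth = "vq"  ["vq"]
4. n2.wid = 18  [terminal]
5. n3.depth = -6  [-6]
6. n4.lim = false  [terminal]
7. n3.cnt = -8  [-8]
8. n1.hot = "uvq"  ["u" ++ C.depth]
9. n1.pre = true  [C.cnt == true]
10. n5.lim = true  [terminal]
11. n6.depth = 23  [23]
12. n7.cnt = true  [B.depth > 22]
13. n7.depth = "pm"  ["pm"]
14. n8.wid = 26  [terminal]
15. n9.hot = true  [terminal]
16. n7.hot = "pmy"  [C.depth ++ "y"]
17. n7.pre = true  [a.hot == true]
18. n10.sig = 1  [1]
19. n11.lim = false  [terminal]
20. n10.depth = 2  [A.sig + 1]
21. n6.cnt = 20  [A.depth + 18]
22. n0.idx = "ruvq"  ["r" ++ C.hot]
23. n0.ok = 7  [len(C.hot) + 4]
24. n0.hot = -3  [B.cnt - 23]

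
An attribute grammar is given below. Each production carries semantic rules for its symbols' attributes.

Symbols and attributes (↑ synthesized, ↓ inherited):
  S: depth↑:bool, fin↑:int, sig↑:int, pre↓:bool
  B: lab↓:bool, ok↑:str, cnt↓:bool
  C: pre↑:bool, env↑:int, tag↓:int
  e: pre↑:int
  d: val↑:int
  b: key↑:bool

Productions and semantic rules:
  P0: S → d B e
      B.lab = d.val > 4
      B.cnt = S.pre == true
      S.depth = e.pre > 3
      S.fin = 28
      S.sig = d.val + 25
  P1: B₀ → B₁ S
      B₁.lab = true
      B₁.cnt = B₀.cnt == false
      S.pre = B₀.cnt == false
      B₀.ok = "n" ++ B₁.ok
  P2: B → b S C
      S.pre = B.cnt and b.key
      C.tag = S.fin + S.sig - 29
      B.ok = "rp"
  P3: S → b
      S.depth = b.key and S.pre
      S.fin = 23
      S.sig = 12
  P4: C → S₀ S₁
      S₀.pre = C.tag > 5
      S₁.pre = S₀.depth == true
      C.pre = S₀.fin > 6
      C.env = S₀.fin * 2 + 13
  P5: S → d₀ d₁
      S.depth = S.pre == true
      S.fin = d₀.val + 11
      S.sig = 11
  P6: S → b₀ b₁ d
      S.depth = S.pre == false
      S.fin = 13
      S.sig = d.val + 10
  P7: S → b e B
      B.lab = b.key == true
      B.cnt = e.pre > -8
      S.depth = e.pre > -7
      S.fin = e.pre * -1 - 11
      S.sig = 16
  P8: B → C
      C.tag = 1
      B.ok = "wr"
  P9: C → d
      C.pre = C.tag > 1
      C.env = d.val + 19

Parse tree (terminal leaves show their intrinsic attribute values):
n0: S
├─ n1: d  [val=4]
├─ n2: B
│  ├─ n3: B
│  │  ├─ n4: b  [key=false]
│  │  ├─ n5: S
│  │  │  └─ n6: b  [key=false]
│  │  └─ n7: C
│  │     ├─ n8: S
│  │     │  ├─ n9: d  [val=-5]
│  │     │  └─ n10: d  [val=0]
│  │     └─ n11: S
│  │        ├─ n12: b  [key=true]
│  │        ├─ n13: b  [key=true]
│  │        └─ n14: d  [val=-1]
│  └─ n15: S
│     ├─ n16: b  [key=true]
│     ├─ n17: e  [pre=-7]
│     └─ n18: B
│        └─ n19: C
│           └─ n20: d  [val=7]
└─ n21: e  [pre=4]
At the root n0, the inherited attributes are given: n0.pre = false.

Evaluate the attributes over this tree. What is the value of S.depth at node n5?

false

1. n0.pre = false  [given at root]
2. n1.val = 4  [terminal]
3. n2.lab = false  [d.val > 4]
4. n2.cnt = false  [S.pre == true]
5. n3.lab = true  [true]
6. n3.cnt = true  [B₀.cnt == false]
7. n4.key = false  [terminal]
8. n5.pre = false  [B.cnt and b.key]
9. n6.key = false  [terminal]
10. n5.depth = false  [b.key and S.pre]
11. n5.fin = 23  [23]
12. n5.sig = 12  [12]
13. n7.tag = 6  [S.fin + S.sig - 29]
14. n8.pre = true  [C.tag > 5]
15. n9.val = -5  [terminal]
16. n10.val = 0  [terminal]
17. n8.depth = true  [S.pre == true]
18. n8.fin = 6  [d₀.val + 11]
19. n8.sig = 11  [11]
20. n11.pre = true  [S₀.depth == true]
21. n12.key = true  [terminal]
22. n13.key = true  [terminal]
23. n14.val = -1  [terminal]
24. n11.depth = false  [S.pre == false]
25. n11.fin = 13  [13]
26. n11.sig = 9  [d.val + 10]
27. n7.pre = false  [S₀.fin > 6]
28. n7.env = 25  [S₀.fin * 2 + 13]
29. n3.ok = "rp"  ["rp"]
30. n15.pre = true  [B₀.cnt == false]
31. n16.key = true  [terminal]
32. n17.pre = -7  [terminal]
33. n18.lab = true  [b.key == true]
34. n18.cnt = true  [e.pre > -8]
35. n19.tag = 1  [1]
36. n20.val = 7  [terminal]
37. n19.pre = false  [C.tag > 1]
38. n19.env = 26  [d.val + 19]
39. n18.ok = "wr"  ["wr"]
40. n15.depth = false  [e.pre > -7]
41. n15.fin = -4  [e.pre * -1 - 11]
42. n15.sig = 16  [16]
43. n2.ok = "nrp"  ["n" ++ B₁.ok]
44. n21.pre = 4  [terminal]
45. n0.depth = true  [e.pre > 3]
46. n0.fin = 28  [28]
47. n0.sig = 29  [d.val + 25]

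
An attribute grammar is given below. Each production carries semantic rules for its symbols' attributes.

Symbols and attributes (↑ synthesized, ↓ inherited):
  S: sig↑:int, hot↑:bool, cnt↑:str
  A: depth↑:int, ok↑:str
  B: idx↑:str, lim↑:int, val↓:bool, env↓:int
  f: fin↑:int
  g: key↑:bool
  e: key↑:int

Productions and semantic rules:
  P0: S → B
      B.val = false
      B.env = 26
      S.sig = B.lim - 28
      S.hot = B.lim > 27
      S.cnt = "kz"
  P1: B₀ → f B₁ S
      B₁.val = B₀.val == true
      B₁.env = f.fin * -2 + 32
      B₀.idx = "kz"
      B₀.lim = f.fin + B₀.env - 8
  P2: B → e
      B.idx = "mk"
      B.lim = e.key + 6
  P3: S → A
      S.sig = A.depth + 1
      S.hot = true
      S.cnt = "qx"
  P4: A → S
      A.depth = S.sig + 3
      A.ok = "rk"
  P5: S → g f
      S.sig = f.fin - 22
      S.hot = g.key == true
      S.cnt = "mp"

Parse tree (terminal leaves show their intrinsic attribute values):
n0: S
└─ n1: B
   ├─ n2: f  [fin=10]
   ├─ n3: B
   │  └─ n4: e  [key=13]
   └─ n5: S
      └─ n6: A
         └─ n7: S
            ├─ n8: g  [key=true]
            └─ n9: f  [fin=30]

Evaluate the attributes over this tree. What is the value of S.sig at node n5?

1. n1.val = false  [false]
2. n1.env = 26  [26]
3. n2.fin = 10  [terminal]
4. n3.val = false  [B₀.val == true]
5. n3.env = 12  [f.fin * -2 + 32]
6. n4.key = 13  [terminal]
7. n3.idx = "mk"  ["mk"]
8. n3.lim = 19  [e.key + 6]
9. n8.key = true  [terminal]
10. n9.fin = 30  [terminal]
11. n7.sig = 8  [f.fin - 22]
12. n7.hot = true  [g.key == true]
13. n7.cnt = "mp"  ["mp"]
14. n6.depth = 11  [S.sig + 3]
15. n6.ok = "rk"  ["rk"]
16. n5.sig = 12  [A.depth + 1]
17. n5.hot = true  [true]
18. n5.cnt = "qx"  ["qx"]
19. n1.idx = "kz"  ["kz"]
20. n1.lim = 28  [f.fin + B₀.env - 8]
21. n0.sig = 0  [B.lim - 28]
22. n0.hot = true  [B.lim > 27]
23. n0.cnt = "kz"  ["kz"]

12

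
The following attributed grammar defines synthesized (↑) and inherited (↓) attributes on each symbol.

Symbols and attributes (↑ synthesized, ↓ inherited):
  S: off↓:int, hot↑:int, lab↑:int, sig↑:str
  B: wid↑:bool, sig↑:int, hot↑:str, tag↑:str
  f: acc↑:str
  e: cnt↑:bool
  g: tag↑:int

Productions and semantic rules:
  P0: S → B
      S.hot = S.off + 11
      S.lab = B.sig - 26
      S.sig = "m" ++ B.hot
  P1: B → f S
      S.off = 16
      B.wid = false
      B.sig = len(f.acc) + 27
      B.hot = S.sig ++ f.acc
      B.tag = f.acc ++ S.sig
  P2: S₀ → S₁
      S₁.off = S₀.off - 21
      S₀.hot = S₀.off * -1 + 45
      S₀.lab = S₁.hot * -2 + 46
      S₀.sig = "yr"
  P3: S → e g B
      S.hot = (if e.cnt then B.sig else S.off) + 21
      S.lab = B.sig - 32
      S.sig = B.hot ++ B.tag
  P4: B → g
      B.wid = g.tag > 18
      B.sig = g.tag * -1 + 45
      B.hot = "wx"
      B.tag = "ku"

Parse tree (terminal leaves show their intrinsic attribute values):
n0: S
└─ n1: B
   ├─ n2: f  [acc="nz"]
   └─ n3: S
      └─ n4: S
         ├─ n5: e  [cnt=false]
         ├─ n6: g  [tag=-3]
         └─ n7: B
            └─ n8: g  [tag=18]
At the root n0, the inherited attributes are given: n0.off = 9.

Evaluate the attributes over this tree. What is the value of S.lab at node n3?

14

1. n0.off = 9  [given at root]
2. n2.acc = "nz"  [terminal]
3. n3.off = 16  [16]
4. n4.off = -5  [S₀.off - 21]
5. n5.cnt = false  [terminal]
6. n6.tag = -3  [terminal]
7. n8.tag = 18  [terminal]
8. n7.wid = false  [g.tag > 18]
9. n7.sig = 27  [g.tag * -1 + 45]
10. n7.hot = "wx"  ["wx"]
11. n7.tag = "ku"  ["ku"]
12. n4.hot = 16  [(if e.cnt then B.sig else S.off) + 21]
13. n4.lab = -5  [B.sig - 32]
14. n4.sig = "wxku"  [B.hot ++ B.tag]
15. n3.hot = 29  [S₀.off * -1 + 45]
16. n3.lab = 14  [S₁.hot * -2 + 46]
17. n3.sig = "yr"  ["yr"]
18. n1.wid = false  [false]
19. n1.sig = 29  [len(f.acc) + 27]
20. n1.hot = "yrnz"  [S.sig ++ f.acc]
21. n1.tag = "nzyr"  [f.acc ++ S.sig]
22. n0.hot = 20  [S.off + 11]
23. n0.lab = 3  [B.sig - 26]
24. n0.sig = "myrnz"  ["m" ++ B.hot]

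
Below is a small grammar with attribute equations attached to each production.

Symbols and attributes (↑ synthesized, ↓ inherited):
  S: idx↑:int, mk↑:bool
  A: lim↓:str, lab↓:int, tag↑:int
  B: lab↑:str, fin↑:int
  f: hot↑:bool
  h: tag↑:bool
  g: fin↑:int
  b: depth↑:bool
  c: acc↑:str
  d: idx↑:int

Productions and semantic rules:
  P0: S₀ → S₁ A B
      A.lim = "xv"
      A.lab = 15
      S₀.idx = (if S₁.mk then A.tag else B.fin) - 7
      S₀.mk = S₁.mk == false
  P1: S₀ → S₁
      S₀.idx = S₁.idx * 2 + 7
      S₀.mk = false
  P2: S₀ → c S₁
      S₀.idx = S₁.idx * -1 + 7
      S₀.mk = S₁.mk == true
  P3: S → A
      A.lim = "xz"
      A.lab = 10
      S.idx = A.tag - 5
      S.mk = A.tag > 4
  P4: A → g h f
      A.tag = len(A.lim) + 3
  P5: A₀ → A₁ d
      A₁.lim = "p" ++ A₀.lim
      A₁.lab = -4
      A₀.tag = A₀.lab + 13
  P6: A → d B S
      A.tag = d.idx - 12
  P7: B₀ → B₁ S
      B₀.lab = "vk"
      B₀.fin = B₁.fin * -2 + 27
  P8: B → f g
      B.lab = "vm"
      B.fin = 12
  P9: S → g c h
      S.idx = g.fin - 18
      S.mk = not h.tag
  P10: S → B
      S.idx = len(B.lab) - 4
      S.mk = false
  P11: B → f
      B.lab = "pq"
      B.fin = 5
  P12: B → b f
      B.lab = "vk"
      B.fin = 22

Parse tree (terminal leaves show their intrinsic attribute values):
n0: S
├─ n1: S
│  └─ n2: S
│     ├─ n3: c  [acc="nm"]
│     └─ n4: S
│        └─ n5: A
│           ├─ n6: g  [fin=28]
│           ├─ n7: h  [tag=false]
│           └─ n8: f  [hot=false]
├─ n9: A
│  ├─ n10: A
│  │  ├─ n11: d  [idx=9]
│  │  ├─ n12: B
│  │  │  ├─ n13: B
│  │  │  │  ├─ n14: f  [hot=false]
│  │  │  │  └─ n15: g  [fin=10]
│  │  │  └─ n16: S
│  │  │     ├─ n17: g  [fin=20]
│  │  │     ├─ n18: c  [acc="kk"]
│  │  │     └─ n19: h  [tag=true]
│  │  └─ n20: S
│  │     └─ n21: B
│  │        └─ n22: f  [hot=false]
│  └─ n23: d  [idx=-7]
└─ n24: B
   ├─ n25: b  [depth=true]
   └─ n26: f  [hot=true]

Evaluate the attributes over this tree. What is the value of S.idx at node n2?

1. n3.acc = "nm"  [terminal]
2. n5.lim = "xz"  ["xz"]
3. n5.lab = 10  [10]
4. n6.fin = 28  [terminal]
5. n7.tag = false  [terminal]
6. n8.hot = false  [terminal]
7. n5.tag = 5  [len(A.lim) + 3]
8. n4.idx = 0  [A.tag - 5]
9. n4.mk = true  [A.tag > 4]
10. n2.idx = 7  [S₁.idx * -1 + 7]
11. n2.mk = true  [S₁.mk == true]
12. n1.idx = 21  [S₁.idx * 2 + 7]
13. n1.mk = false  [false]
14. n9.lim = "xv"  ["xv"]
15. n9.lab = 15  [15]
16. n10.lim = "pxv"  ["p" ++ A₀.lim]
17. n10.lab = -4  [-4]
18. n11.idx = 9  [terminal]
19. n14.hot = false  [terminal]
20. n15.fin = 10  [terminal]
21. n13.lab = "vm"  ["vm"]
22. n13.fin = 12  [12]
23. n17.fin = 20  [terminal]
24. n18.acc = "kk"  [terminal]
25. n19.tag = true  [terminal]
26. n16.idx = 2  [g.fin - 18]
27. n16.mk = false  [not h.tag]
28. n12.lab = "vk"  ["vk"]
29. n12.fin = 3  [B₁.fin * -2 + 27]
30. n22.hot = false  [terminal]
31. n21.lab = "pq"  ["pq"]
32. n21.fin = 5  [5]
33. n20.idx = -2  [len(B.lab) - 4]
34. n20.mk = false  [false]
35. n10.tag = -3  [d.idx - 12]
36. n23.idx = -7  [terminal]
37. n9.tag = 28  [A₀.lab + 13]
38. n25.depth = true  [terminal]
39. n26.hot = true  [terminal]
40. n24.lab = "vk"  ["vk"]
41. n24.fin = 22  [22]
42. n0.idx = 15  [(if S₁.mk then A.tag else B.fin) - 7]
43. n0.mk = true  [S₁.mk == false]

7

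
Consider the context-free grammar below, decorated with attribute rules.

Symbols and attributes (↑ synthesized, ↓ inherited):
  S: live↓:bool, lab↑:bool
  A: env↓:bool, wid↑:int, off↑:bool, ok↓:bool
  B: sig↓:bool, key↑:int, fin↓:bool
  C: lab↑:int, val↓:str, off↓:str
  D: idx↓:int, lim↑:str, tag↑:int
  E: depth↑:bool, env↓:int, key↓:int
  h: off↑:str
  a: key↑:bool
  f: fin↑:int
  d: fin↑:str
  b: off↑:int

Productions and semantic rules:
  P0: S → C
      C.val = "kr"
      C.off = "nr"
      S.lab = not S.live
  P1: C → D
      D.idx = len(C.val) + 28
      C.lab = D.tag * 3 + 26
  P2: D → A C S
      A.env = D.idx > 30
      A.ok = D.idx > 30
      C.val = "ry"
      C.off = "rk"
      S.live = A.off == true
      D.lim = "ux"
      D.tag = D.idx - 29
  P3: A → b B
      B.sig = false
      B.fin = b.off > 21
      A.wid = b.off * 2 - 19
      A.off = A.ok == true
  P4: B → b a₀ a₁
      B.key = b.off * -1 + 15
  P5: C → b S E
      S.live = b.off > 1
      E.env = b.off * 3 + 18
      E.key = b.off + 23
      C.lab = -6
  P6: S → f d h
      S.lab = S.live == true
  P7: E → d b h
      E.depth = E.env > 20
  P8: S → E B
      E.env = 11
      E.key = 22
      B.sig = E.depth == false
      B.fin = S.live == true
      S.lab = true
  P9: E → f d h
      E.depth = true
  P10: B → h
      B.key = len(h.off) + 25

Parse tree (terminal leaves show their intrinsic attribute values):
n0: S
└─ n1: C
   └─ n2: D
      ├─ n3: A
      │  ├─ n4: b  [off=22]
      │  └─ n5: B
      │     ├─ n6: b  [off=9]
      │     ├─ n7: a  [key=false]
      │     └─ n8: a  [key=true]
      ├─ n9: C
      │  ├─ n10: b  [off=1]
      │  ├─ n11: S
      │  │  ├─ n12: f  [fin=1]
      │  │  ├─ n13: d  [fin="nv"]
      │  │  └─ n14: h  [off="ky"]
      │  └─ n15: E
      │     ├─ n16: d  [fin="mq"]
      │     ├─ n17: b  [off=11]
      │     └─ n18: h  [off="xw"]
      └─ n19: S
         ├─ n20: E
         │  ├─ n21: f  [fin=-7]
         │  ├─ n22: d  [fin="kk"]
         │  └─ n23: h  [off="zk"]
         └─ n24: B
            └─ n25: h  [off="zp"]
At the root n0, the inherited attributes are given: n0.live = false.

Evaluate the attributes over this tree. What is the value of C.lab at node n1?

1. n0.live = false  [given at root]
2. n1.val = "kr"  ["kr"]
3. n1.off = "nr"  ["nr"]
4. n2.idx = 30  [len(C.val) + 28]
5. n3.env = false  [D.idx > 30]
6. n3.ok = false  [D.idx > 30]
7. n4.off = 22  [terminal]
8. n5.sig = false  [false]
9. n5.fin = true  [b.off > 21]
10. n6.off = 9  [terminal]
11. n7.key = false  [terminal]
12. n8.key = true  [terminal]
13. n5.key = 6  [b.off * -1 + 15]
14. n3.wid = 25  [b.off * 2 - 19]
15. n3.off = false  [A.ok == true]
16. n9.val = "ry"  ["ry"]
17. n9.off = "rk"  ["rk"]
18. n10.off = 1  [terminal]
19. n11.live = false  [b.off > 1]
20. n12.fin = 1  [terminal]
21. n13.fin = "nv"  [terminal]
22. n14.off = "ky"  [terminal]
23. n11.lab = false  [S.live == true]
24. n15.env = 21  [b.off * 3 + 18]
25. n15.key = 24  [b.off + 23]
26. n16.fin = "mq"  [terminal]
27. n17.off = 11  [terminal]
28. n18.off = "xw"  [terminal]
29. n15.depth = true  [E.env > 20]
30. n9.lab = -6  [-6]
31. n19.live = false  [A.off == true]
32. n20.env = 11  [11]
33. n20.key = 22  [22]
34. n21.fin = -7  [terminal]
35. n22.fin = "kk"  [terminal]
36. n23.off = "zk"  [terminal]
37. n20.depth = true  [true]
38. n24.sig = false  [E.depth == false]
39. n24.fin = false  [S.live == true]
40. n25.off = "zp"  [terminal]
41. n24.key = 27  [len(h.off) + 25]
42. n19.lab = true  [true]
43. n2.lim = "ux"  ["ux"]
44. n2.tag = 1  [D.idx - 29]
45. n1.lab = 29  [D.tag * 3 + 26]
46. n0.lab = true  [not S.live]

29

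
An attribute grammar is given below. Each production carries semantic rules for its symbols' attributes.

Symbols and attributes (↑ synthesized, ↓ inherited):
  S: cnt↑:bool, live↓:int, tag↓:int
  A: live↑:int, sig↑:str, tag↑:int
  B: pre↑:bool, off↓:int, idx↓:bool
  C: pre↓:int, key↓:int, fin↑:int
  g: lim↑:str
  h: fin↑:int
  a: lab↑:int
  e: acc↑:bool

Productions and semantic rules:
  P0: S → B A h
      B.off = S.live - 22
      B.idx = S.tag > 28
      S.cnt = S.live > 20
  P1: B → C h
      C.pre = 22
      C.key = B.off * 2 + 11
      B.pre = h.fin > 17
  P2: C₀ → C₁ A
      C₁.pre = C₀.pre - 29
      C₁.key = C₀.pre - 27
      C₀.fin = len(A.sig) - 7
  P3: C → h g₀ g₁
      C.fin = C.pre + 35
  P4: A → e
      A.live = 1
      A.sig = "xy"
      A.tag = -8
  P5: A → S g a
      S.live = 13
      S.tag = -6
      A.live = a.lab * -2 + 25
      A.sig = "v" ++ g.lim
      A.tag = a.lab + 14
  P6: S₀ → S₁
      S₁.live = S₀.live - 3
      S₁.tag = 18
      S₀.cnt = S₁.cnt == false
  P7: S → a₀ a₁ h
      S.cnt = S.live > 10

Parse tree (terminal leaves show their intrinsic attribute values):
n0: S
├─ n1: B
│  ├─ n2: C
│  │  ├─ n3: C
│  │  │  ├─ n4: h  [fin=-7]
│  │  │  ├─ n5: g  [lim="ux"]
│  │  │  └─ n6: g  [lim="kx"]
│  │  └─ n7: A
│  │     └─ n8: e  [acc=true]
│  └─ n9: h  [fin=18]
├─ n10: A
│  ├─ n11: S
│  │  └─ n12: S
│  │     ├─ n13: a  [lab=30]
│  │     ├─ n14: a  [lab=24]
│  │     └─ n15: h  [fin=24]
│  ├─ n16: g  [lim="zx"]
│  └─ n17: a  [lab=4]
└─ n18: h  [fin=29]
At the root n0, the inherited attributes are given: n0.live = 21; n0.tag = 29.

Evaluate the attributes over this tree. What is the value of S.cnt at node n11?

true

1. n0.live = 21  [given at root]
2. n0.tag = 29  [given at root]
3. n1.off = -1  [S.live - 22]
4. n1.idx = true  [S.tag > 28]
5. n2.pre = 22  [22]
6. n2.key = 9  [B.off * 2 + 11]
7. n3.pre = -7  [C₀.pre - 29]
8. n3.key = -5  [C₀.pre - 27]
9. n4.fin = -7  [terminal]
10. n5.lim = "ux"  [terminal]
11. n6.lim = "kx"  [terminal]
12. n3.fin = 28  [C.pre + 35]
13. n8.acc = true  [terminal]
14. n7.live = 1  [1]
15. n7.sig = "xy"  ["xy"]
16. n7.tag = -8  [-8]
17. n2.fin = -5  [len(A.sig) - 7]
18. n9.fin = 18  [terminal]
19. n1.pre = true  [h.fin > 17]
20. n11.live = 13  [13]
21. n11.tag = -6  [-6]
22. n12.live = 10  [S₀.live - 3]
23. n12.tag = 18  [18]
24. n13.lab = 30  [terminal]
25. n14.lab = 24  [terminal]
26. n15.fin = 24  [terminal]
27. n12.cnt = false  [S.live > 10]
28. n11.cnt = true  [S₁.cnt == false]
29. n16.lim = "zx"  [terminal]
30. n17.lab = 4  [terminal]
31. n10.live = 17  [a.lab * -2 + 25]
32. n10.sig = "vzx"  ["v" ++ g.lim]
33. n10.tag = 18  [a.lab + 14]
34. n18.fin = 29  [terminal]
35. n0.cnt = true  [S.live > 20]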